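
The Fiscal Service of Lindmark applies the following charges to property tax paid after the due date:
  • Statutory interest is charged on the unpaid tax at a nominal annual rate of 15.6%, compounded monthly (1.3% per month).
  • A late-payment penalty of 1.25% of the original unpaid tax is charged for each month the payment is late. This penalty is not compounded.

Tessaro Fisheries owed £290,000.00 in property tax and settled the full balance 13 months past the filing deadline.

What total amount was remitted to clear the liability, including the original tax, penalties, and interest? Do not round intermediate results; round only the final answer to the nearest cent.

Late-payment penalty: 13 × 1.25% × £290,000.00 = £47,125.00
Interest: £290,000.00 × ((1 + 0.013)^13 − 1) = £290,000.00 × 0.1828312… = £53,021.0623…
Total = £290,000.00 + £47,125.0000 + £53,021.0623… = £390,146.06

£390,146.06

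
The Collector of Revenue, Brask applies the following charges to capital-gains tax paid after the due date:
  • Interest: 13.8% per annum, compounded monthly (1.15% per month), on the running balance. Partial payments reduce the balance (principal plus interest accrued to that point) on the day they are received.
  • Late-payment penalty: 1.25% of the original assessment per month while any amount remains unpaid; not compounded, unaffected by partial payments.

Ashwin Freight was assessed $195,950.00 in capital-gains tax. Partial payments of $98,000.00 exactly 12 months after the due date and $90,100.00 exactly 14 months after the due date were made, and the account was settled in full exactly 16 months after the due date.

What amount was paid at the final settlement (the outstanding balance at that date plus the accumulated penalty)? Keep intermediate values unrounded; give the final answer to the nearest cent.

Balance at month 12: $195,950.0000 × (1 + 0.0115)^12 = $224,768.7411…
After $98,000.00 payment: $224,768.7411… − $98,000.00 = $126,768.7411…
Balance at month 14: $126,768.7411… × (1 + 0.0115)^2 = $129,701.1873…
After $90,100.00 payment: $129,701.1873… − $90,100.00 = $39,601.1873…
Balance at month 16: $39,601.1873… × (1 + 0.0115)^2 = $40,517.2518…
Penalty: 16 × 1.25% × $195,950.00 = $39,190.00
Final settlement = outstanding balance + penalty = $40,517.2518… + $39,190.00 = $79,707.25

$79,707.25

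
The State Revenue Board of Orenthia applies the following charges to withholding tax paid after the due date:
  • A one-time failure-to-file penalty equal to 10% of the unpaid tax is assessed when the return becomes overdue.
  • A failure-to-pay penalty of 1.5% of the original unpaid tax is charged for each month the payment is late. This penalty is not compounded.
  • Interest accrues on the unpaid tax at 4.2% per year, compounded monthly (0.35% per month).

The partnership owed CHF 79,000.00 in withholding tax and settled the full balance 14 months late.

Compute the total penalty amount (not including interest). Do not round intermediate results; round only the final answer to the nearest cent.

Failure-to-file penalty: 10% × CHF 79,000.00 = CHF 7,900.00
Failure-to-pay penalty: 14 × 1.5% × CHF 79,000.00 = CHF 16,590.00
Total penalty = CHF 7,900.00 + CHF 16,590.00 = CHF 24,490.00

CHF 24,490.00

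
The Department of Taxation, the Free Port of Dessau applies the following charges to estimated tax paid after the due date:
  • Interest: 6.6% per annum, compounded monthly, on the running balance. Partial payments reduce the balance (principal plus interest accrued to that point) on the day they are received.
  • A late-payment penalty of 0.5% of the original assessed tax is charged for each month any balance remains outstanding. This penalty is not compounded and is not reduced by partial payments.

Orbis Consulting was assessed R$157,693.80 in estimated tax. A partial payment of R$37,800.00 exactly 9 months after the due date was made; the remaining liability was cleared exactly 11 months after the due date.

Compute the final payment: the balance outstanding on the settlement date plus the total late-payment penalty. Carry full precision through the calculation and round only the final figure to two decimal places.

R$137,957.23

Monthly rate = 6.6% ÷ 12 = 0.55%
Balance at month 9: R$157,693.8000 × (1 + 0.0055)^9 = R$165,673.5938…
After R$37,800.00 payment: R$165,673.5938… − R$37,800.00 = R$127,873.5938…
Balance at month 11: R$127,873.5938… × (1 + 0.0055)^2 = R$129,284.0715…
Penalty: 11 × 0.5% × R$157,693.80 = R$8,673.16…
Final settlement = outstanding balance + penalty = R$129,284.0715… + R$8,673.16… = R$137,957.23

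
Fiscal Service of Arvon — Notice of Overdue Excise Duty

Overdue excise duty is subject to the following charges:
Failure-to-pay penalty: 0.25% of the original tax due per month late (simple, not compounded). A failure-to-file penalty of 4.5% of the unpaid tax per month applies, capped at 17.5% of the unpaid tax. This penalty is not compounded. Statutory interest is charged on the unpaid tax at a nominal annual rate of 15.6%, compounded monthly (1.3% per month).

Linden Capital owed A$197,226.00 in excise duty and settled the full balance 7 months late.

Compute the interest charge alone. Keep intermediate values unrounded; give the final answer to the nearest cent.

A$18,662.89

Interest: A$197,226.00 × ((1 + 0.013)^7 − 1) = A$197,226.00 × 0.0946269… = A$18,662.8855…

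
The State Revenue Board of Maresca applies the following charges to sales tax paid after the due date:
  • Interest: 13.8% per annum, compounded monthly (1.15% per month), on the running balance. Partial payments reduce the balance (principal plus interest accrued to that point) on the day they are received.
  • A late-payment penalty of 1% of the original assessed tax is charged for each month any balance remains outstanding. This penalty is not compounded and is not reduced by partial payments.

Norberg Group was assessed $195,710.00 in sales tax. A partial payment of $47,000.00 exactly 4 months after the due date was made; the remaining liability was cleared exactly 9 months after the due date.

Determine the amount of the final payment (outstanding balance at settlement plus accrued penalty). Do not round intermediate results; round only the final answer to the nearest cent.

Balance at month 4: $195,710.0000 × (1 + 0.0115)^4 = $204,869.1499…
After $47,000.00 payment: $204,869.1499… − $47,000.00 = $157,869.1499…
Balance at month 9: $157,869.1499… × (1 + 0.0115)^5 = $167,157.8228…
Penalty: 9 × 1% × $195,710.00 = $17,613.90
Final settlement = outstanding balance + penalty = $167,157.8228… + $17,613.90 = $184,771.72

$184,771.72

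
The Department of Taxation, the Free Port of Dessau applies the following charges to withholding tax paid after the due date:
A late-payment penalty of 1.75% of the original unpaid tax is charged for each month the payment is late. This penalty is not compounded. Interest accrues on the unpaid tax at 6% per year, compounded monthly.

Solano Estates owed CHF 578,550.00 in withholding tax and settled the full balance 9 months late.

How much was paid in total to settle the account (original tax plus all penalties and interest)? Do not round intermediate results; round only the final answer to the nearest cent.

CHF 696,233.19

Late-payment penalty = 1.75% × CHF 578,550.00 × 9 mo = CHF 91,121.63…
Interest (6%/yr ÷ 12 = 0.5%/month): CHF 578,550.00 × ((1 + 0.005)^9 − 1) = CHF 26,561.5656…
Total = CHF 578,550.00 + CHF 91,121.6250 + CHF 26,561.5656… = CHF 696,233.19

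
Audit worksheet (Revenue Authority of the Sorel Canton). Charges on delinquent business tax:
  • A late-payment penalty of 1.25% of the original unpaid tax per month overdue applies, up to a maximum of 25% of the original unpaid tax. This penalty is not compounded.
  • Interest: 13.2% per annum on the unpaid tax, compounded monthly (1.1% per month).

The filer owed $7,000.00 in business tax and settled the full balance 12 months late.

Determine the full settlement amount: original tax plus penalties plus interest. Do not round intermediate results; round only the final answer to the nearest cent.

Penalty: 12 × 1.25% × $7,000.00 = $1,050.00 (below the 25% cap of $1,750.00)
Interest: $7,000.00 × ((1 + 0.011)^12 − 1) = $7,000.00 × 0.1402862… = $982.0034…
Total = $7,000.00 + $1,050.0000 + $982.0034… = $9,032.00

$9,032.00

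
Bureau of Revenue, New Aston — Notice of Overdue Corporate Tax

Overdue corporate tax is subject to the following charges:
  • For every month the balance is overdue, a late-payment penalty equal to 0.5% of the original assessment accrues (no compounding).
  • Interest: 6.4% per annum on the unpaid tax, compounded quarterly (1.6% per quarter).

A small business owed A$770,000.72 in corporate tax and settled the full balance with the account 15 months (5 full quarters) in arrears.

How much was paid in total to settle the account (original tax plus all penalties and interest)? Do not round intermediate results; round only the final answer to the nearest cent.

A$891,353.83

Late-payment penalty = 0.5% × A$770,000.72 × 15 mo = A$57,750.05…
Interest: A$770,000.72 × ((1 + 0.016)^5 − 1) = A$770,000.72 × 0.0826013… = A$63,603.0518…
Total = A$770,000.72 + A$57,750.0540 + A$63,603.0518… = A$891,353.83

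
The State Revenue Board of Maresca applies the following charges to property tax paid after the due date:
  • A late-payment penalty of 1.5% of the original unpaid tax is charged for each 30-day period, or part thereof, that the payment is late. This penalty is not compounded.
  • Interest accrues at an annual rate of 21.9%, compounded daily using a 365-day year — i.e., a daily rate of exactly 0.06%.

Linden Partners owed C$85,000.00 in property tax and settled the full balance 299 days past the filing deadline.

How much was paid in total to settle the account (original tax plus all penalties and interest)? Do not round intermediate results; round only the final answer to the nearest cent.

C$114,446.96

Penalty periods: ⌈299/30⌉ = 10; penalty = 10 × 1.5% × C$85,000.00 = C$12,750.00
Interest: C$85,000.00 × ((1 + 0.0006)^299 − 1) = C$85,000.00 × 0.19643488… = C$16,696.9648…
Total = C$85,000.00 + C$12,750.0000 + C$16,696.9648… = C$114,446.96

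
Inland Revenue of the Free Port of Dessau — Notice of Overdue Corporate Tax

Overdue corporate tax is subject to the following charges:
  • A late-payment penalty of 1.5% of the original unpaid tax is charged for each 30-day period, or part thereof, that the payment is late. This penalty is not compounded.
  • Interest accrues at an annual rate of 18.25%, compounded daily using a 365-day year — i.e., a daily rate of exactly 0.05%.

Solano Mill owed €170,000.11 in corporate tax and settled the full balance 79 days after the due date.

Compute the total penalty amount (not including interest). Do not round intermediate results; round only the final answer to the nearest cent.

Penalty periods: ⌈79/30⌉ = 3; penalty = 3 × 1.5% × €170,000.11 = €7,650.00…

€7,650.00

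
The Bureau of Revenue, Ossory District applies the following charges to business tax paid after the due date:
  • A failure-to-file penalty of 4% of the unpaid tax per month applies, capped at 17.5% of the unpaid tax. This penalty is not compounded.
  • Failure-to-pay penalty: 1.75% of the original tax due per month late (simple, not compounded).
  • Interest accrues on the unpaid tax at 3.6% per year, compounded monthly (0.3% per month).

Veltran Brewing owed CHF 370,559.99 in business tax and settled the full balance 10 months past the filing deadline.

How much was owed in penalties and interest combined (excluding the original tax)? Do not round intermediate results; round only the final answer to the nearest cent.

Failure-to-file: 10 × 4% × CHF 370,559.99 = CHF 148,224.00…, capped at 17.5% × CHF 370,559.99 = CHF 64,848.00…
Failure-to-pay penalty: 10 × 1.75% × CHF 370,559.99 = CHF 64,848.00…
Interest: CHF 370,559.99 × ((1 + 0.003)^10 − 1) = CHF 370,559.99 × 0.0304083… = CHF 11,268.0834…
Penalties + interest = CHF 129,695.9965 + CHF 11,268.0834… = CHF 140,964.08

CHF 140,964.08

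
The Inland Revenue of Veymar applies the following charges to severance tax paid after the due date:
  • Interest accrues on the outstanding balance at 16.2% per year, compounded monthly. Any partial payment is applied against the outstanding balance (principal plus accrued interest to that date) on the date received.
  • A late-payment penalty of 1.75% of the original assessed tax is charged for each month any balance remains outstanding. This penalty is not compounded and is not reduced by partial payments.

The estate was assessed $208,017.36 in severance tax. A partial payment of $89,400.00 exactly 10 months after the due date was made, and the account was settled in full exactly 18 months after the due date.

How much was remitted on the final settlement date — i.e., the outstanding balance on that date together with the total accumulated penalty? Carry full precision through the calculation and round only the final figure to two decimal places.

Monthly rate = 16.2% ÷ 12 = 1.35%
Balance at month 10: $208,017.3600 × (1 + 0.0135)^10 = $237,868.5968…
After $89,400.00 payment: $237,868.5968… − $89,400.00 = $148,468.5968…
Balance at month 18: $148,468.5968… × (1 + 0.0135)^8 = $165,281.6456…
Penalty: 18 × 1.75% × $208,017.36 = $65,525.47…
Final settlement = outstanding balance + penalty = $165,281.6456… + $65,525.47… = $230,807.11

$230,807.11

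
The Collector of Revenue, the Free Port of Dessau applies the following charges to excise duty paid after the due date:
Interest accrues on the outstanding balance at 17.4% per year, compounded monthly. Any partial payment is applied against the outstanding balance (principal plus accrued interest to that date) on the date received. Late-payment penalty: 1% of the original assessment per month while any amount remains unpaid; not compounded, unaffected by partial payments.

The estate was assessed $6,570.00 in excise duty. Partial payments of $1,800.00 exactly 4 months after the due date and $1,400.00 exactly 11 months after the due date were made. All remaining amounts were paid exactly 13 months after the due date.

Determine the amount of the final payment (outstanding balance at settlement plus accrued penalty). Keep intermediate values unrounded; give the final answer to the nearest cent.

Monthly rate = 17.4% ÷ 12 = 1.45%
Balance at month 4: $6,570.0000 × (1 + 0.0145)^4 = $6,959.4285…
After $1,800.00 payment: $6,959.4285… − $1,800.00 = $5,159.4285…
Balance at month 11: $5,159.4285… × (1 + 0.0145)^7 = $5,706.4492…
After $1,400.00 payment: $5,706.4492… − $1,400.00 = $4,306.4492…
Balance at month 13: $4,306.4492… × (1 + 0.0145)^2 = $4,432.2416…
Penalty: 13 × 1% × $6,570.00 = $854.10
Final settlement = outstanding balance + penalty = $4,432.2416… + $854.10 = $5,286.34

$5,286.34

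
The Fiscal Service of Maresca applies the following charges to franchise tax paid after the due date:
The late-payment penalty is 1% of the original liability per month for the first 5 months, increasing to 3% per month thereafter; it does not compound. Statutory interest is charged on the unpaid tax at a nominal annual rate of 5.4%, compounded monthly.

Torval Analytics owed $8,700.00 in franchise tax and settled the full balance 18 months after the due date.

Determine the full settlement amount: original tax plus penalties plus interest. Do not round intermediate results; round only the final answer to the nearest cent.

Penalty, months 1–5: 5 × 1% × $8,700.00 = $435.00
Penalty, months 6–18: 13 × 3% × $8,700.00 = $3,393.00
Interest (5.4%/yr ÷ 12 = 0.45%/month): $8,700.00 × ((1 + 0.0045)^18 − 1) = $732.3127…
Total = $8,700.00 + $3,828.0000 + $732.3127… = $13,260.31

$13,260.31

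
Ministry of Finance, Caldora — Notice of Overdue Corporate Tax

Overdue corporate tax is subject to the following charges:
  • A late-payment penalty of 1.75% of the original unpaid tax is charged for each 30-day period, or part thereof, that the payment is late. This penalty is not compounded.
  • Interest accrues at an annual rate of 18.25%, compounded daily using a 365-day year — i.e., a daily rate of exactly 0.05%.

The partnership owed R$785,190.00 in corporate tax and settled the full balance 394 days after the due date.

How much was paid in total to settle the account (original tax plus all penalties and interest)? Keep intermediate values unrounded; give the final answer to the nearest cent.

R$1,148,484.92

Penalty periods: ⌈394/30⌉ = 14; penalty = 14 × 1.75% × R$785,190.00 = R$192,371.55
Interest: R$785,190.00 × ((1 + 0.0005)^394 − 1) = R$785,190.00 × 0.21768409… = R$170,923.3693…
Total = R$785,190.00 + R$192,371.5500 + R$170,923.3693… = R$1,148,484.92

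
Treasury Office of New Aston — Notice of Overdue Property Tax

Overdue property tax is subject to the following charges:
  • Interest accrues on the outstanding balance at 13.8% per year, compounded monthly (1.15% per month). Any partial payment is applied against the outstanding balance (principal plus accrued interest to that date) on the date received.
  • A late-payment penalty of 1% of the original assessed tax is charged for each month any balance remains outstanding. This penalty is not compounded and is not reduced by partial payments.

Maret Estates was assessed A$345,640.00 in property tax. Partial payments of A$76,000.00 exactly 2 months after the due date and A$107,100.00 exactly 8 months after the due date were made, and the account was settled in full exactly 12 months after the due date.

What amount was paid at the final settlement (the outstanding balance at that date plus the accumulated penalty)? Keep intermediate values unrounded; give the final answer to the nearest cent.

Balance at month 2: A$345,640.0000 × (1 + 0.0115)^2 = A$353,635.4309…
After A$76,000.00 payment: A$353,635.4309… − A$76,000.00 = A$277,635.4309…
Balance at month 8: A$277,635.4309… × (1 + 0.0115)^6 = A$297,351.5531…
After A$107,100.00 payment: A$297,351.5531… − A$107,100.00 = A$190,251.5531…
Balance at month 12: A$190,251.5531… × (1 + 0.0115)^4 = A$199,155.2498…
Penalty: 12 × 1% × A$345,640.00 = A$41,476.80
Final settlement = outstanding balance + penalty = A$199,155.2498… + A$41,476.80 = A$240,632.05

A$240,632.05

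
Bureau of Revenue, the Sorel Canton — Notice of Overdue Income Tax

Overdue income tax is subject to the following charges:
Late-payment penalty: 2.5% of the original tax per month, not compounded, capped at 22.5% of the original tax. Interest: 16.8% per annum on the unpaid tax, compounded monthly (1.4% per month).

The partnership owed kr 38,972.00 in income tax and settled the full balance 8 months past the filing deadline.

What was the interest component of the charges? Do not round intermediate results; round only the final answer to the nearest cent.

kr 4,584.84

Interest: kr 38,972.00 × ((1 + 0.014)^8 − 1) = kr 38,972.00 × 0.1176444… = kr 4,584.8369…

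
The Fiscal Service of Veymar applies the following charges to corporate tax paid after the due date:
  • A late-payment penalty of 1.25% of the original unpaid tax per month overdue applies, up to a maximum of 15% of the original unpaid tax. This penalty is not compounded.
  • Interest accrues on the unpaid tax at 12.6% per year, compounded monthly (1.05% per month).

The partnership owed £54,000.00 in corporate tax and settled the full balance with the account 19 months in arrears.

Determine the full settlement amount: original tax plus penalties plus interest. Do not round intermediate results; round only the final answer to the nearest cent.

£73,954.25

Penalty (uncapped): 19 × 1.25% × £54,000.00 = £12,825.00; cap = 15% × £54,000.00 = £8,100.00 → penalty = £8,100.00
Interest: £54,000.00 × ((1 + 0.0105)^19 − 1) = £54,000.00 × 0.2195231… = £11,854.2486…
Total = £54,000.00 + £8,100.0000 + £11,854.2486… = £73,954.25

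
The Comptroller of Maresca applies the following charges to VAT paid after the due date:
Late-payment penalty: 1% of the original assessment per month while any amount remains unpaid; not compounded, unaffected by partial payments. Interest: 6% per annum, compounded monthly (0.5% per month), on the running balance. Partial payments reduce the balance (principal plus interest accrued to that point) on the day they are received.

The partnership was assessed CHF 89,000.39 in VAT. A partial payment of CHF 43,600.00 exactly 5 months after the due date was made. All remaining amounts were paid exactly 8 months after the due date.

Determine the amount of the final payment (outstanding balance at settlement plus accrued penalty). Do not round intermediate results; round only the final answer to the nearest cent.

Balance at month 5: CHF 89,000.3900 × (1 + 0.005)^5 = CHF 91,247.7614…
After CHF 43,600.00 payment: CHF 91,247.7614… − CHF 43,600.00 = CHF 47,647.7614…
Balance at month 8: CHF 47,647.7614… × (1 + 0.005)^3 = CHF 48,366.0573…
Penalty: 8 × 1% × CHF 89,000.39 = CHF 7,120.03…
Final settlement = outstanding balance + penalty = CHF 48,366.0573… + CHF 7,120.03… = CHF 55,486.09

CHF 55,486.09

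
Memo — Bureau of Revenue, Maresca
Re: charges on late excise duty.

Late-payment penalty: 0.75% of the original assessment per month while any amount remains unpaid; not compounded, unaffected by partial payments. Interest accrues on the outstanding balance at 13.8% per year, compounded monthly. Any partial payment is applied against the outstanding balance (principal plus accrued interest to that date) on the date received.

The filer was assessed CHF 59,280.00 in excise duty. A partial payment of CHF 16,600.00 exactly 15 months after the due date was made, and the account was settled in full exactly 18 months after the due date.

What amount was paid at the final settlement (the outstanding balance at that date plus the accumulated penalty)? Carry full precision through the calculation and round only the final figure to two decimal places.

Monthly rate = 13.8% ÷ 12 = 1.15%
Balance at month 15: CHF 59,280.0000 × (1 + 0.0115)^15 = CHF 70,371.4503…
After CHF 16,600.00 payment: CHF 70,371.4503… − CHF 16,600.00 = CHF 53,771.4503…
Balance at month 18: CHF 53,771.4503… × (1 + 0.0115)^3 = CHF 55,647.9809…
Penalty: 18 × 0.75% × CHF 59,280.00 = CHF 8,002.80
Final settlement = outstanding balance + penalty = CHF 55,647.9809… + CHF 8,002.80 = CHF 63,650.78

CHF 63,650.78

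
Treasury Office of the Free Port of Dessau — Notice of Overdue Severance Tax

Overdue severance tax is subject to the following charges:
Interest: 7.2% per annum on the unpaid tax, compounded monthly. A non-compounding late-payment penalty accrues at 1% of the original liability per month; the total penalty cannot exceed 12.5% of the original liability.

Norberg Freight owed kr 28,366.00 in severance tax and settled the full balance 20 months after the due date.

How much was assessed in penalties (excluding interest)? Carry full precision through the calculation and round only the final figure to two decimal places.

kr 3,545.75

Penalty (uncapped): 20 × 1% × kr 28,366.00 = kr 5,673.20; cap = 12.5% × kr 28,366.00 = kr 3,545.75 → penalty = kr 3,545.75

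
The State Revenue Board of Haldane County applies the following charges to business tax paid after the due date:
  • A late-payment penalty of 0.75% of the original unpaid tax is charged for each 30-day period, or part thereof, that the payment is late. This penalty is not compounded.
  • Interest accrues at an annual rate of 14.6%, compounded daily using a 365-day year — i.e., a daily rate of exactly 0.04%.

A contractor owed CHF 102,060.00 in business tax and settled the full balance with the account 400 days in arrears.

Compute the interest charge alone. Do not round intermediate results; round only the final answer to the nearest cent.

CHF 17,704.69

Interest: CHF 102,060.00 × ((1 + 0.0004)^400 − 1) = CHF 102,060.00 × 0.17347333… = CHF 17,704.6880…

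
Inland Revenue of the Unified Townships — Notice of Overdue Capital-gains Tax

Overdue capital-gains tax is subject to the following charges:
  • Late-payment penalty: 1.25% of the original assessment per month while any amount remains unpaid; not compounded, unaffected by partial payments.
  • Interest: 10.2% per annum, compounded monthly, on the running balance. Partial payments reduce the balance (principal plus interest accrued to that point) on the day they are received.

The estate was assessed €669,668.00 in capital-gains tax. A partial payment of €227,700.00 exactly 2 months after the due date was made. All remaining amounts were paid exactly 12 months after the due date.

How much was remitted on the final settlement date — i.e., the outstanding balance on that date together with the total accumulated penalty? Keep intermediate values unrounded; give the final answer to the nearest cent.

€593,898.04

Monthly rate = 10.2% ÷ 12 = 0.85%
Balance at month 2: €669,668.0000 × (1 + 0.0085)^2 = €681,100.7395…
After €227,700.00 payment: €681,100.7395… − €227,700.00 = €453,400.7395…
Balance at month 12: €453,400.7395… × (1 + 0.0085)^10 = €493,447.8370…
Penalty: 12 × 1.25% × €669,668.00 = €100,450.20
Final settlement = outstanding balance + penalty = €493,447.8370… + €100,450.20 = €593,898.04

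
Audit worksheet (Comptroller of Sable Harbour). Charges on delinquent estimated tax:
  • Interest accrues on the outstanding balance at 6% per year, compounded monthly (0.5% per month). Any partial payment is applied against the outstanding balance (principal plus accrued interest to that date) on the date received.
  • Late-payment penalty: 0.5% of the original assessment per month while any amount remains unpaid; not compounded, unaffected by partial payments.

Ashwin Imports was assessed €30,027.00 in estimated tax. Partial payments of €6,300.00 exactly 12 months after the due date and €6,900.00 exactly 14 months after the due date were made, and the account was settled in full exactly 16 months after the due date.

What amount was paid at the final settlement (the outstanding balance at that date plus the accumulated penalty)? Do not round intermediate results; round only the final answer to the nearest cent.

Balance at month 12: €30,027.0000 × (1 + 0.005)^12 = €31,878.9997…
After €6,300.00 payment: €31,878.9997… − €6,300.00 = €25,578.9997…
Balance at month 14: €25,578.9997… × (1 + 0.005)^2 = €25,835.4291…
After €6,900.00 payment: €25,835.4291… − €6,900.00 = €18,935.4291…
Balance at month 16: €18,935.4291… × (1 + 0.005)^2 = €19,125.2568…
Penalty: 16 × 0.5% × €30,027.00 = €2,402.16
Final settlement = outstanding balance + penalty = €19,125.2568… + €2,402.16 = €21,527.42

€21,527.42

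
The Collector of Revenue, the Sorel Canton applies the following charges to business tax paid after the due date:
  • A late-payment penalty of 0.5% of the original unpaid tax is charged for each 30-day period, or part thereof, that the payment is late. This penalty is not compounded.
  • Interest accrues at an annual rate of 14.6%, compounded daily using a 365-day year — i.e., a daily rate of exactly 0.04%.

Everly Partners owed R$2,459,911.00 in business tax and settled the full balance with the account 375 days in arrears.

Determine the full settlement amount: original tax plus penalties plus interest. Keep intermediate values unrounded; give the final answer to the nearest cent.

R$3,017,817.33

Penalty periods: ⌈375/30⌉ = 13; penalty = 13 × 0.5% × R$2,459,911.00 = R$159,894.22…
Interest: R$2,459,911.00 × ((1 + 0.0004)^375 − 1) = R$2,459,911.00 × 0.16179940… = R$398,012.1177…
Total = R$2,459,911.00 + R$159,894.2150 + R$398,012.1177… = R$3,017,817.33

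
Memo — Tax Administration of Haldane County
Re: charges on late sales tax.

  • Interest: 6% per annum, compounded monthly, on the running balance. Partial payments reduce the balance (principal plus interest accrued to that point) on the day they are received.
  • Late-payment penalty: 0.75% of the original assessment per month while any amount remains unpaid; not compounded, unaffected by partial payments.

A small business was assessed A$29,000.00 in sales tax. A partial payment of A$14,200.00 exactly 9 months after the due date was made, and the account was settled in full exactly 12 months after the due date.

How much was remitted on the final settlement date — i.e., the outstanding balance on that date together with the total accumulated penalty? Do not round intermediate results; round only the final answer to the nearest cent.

Monthly rate = 6% ÷ 12 = 0.5%
Balance at month 9: A$29,000.0000 × (1 + 0.005)^9 = A$30,331.4068…
After A$14,200.00 payment: A$30,331.4068… − A$14,200.00 = A$16,131.4068…
Balance at month 12: A$16,131.4068… × (1 + 0.005)^3 = A$16,374.5898…
Penalty: 12 × 0.75% × A$29,000.00 = A$2,610.00
Final settlement = outstanding balance + penalty = A$16,374.5898… + A$2,610.00 = A$18,984.59

A$18,984.59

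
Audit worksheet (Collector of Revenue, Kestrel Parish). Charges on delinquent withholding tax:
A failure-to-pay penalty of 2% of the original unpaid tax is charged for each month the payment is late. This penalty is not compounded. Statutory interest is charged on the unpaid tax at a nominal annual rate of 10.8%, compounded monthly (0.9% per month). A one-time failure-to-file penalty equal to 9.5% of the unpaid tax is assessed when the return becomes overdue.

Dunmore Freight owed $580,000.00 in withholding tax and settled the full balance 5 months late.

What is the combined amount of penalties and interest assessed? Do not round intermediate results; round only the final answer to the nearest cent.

Failure-to-file penalty: 9.5% × $580,000.00 = $55,100.00
Failure-to-pay penalty: 5 × 2% × $580,000.00 = $58,000.00
Interest: $580,000.00 × ((1 + 0.009)^5 − 1) = $580,000.00 × 0.0458173… = $26,574.0473…
Penalties + interest = $113,100.0000 + $26,574.0473… = $139,674.05

$139,674.05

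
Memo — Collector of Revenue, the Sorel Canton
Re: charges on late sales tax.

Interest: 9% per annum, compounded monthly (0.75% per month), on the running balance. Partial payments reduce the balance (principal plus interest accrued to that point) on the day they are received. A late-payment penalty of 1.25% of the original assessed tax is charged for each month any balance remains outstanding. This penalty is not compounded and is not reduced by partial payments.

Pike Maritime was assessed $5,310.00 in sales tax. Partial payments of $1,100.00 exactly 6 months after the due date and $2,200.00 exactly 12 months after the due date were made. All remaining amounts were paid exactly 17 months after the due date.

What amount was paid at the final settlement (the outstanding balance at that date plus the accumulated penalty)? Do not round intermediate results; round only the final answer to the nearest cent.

Balance at month 6: $5,310.0000 × (1 + 0.0075)^6 = $5,553.4754…
After $1,100.00 payment: $5,553.4754… − $1,100.00 = $4,453.4754…
Balance at month 12: $4,453.4754… × (1 + 0.0075)^6 = $4,657.6772…
After $2,200.00 payment: $4,657.6772… − $2,200.00 = $2,457.6772…
Balance at month 17: $2,457.6772… × (1 + 0.0075)^5 = $2,551.2329…
Penalty: 17 × 1.25% × $5,310.00 = $1,128.38…
Final settlement = outstanding balance + penalty = $2,551.2329… + $1,128.38… = $3,679.61

$3,679.61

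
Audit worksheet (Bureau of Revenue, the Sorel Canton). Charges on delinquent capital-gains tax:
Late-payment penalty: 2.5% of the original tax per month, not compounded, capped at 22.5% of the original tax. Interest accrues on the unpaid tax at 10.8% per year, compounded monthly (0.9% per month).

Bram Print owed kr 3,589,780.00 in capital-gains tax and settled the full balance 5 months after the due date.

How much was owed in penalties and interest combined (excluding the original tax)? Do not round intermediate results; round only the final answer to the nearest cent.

kr 613,196.61

Penalty: 5 × 2.5% × kr 3,589,780.00 = kr 448,722.50 (below the 22.5% cap of kr 807,700.50)
Interest: kr 3,589,780.00 × ((1 + 0.009)^5 − 1) = kr 3,589,780.00 × 0.0458173… = kr 164,474.1093…
Penalties + interest = kr 448,722.5000 + kr 164,474.1093… = kr 613,196.61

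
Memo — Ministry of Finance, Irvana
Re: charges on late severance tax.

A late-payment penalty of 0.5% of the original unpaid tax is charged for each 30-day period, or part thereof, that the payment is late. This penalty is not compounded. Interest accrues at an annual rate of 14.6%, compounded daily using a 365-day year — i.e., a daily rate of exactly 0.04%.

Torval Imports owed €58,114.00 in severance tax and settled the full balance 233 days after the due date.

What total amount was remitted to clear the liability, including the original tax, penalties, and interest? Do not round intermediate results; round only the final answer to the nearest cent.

€66,114.02

Penalty periods: ⌈233/30⌉ = 8; penalty = 8 × 0.5% × €58,114.00 = €2,324.56
Interest: €58,114.00 × ((1 + 0.0004)^233 − 1) = €58,114.00 × 0.09766079… = €5,675.4594…
Total = €58,114.00 + €2,324.5600 + €5,675.4594… = €66,114.02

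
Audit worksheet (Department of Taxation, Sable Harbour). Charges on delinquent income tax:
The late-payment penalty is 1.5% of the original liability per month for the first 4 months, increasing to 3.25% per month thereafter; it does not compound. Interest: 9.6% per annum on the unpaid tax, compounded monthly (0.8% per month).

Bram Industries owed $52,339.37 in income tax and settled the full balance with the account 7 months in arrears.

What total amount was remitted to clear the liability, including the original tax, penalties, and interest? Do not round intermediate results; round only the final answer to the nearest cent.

$63,585.12

Penalty, months 1–4: 4 × 1.5% × $52,339.37 = $3,140.36…
Penalty, months 5–7: 3 × 3.25% × $52,339.37 = $5,103.09…
Interest: $52,339.37 × ((1 + 0.008)^7 − 1) = $52,339.37 × 0.0573621… = $3,002.2943…
Total = $52,339.37 + $8,243.4508… + $3,002.2943… = $63,585.12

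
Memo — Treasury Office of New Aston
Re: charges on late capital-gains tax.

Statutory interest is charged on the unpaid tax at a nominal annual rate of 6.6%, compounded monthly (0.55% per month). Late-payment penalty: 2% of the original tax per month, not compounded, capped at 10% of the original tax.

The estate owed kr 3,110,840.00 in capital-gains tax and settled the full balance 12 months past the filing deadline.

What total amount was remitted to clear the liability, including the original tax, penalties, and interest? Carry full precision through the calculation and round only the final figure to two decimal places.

kr 3,633,565.52

Penalty (uncapped): 12 × 2% × kr 3,110,840.00 = kr 746,601.60; cap = 10% × kr 3,110,840.00 = kr 311,084.00 → penalty = kr 311,084.00
Interest: kr 3,110,840.00 × ((1 + 0.0055)^12 − 1) = kr 3,110,840.00 × 0.0680336… = kr 211,641.5181…
Total = kr 3,110,840.00 + kr 311,084.0000 + kr 211,641.5181… = kr 3,633,565.52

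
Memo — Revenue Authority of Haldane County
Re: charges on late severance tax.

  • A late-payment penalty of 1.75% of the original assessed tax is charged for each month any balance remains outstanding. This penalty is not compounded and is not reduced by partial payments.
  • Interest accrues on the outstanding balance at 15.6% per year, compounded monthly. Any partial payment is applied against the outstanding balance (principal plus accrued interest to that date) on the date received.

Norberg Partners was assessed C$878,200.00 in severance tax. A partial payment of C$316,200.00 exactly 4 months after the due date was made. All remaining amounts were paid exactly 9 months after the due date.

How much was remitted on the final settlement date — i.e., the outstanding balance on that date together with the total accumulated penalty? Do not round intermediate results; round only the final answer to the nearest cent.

Monthly rate = 15.6% ÷ 12 = 1.3%
Balance at month 4: C$878,200.0000 × (1 + 0.013)^4 = C$924,764.6375…
After C$316,200.00 payment: C$924,764.6375… − C$316,200.00 = C$608,564.6375…
Balance at month 9: C$608,564.6375… × (1 + 0.013)^5 = C$649,163.2705…
Penalty: 9 × 1.75% × C$878,200.00 = C$138,316.50
Final settlement = outstanding balance + penalty = C$649,163.2705… + C$138,316.50 = C$787,479.77

C$787,479.77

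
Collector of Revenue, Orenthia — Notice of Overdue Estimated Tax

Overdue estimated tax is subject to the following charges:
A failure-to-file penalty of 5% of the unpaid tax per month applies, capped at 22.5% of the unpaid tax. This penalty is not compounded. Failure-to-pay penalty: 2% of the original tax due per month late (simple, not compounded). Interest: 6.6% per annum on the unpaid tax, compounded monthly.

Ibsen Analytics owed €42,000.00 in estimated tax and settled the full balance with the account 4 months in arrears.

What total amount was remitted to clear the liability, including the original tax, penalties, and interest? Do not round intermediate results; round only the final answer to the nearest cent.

€54,691.65

Failure-to-file: 4 × 5% × €42,000.00 = €8,400.00 (under the 22.5% cap)
Failure-to-pay penalty = 2% × €42,000.00 × 4 mo = €3,360.00
Interest (6.6%/yr ÷ 12 = 0.55%/month): €42,000.00 × ((1 + 0.0055)^4 − 1) = €931.6510…
Total = €42,000.00 + €11,760.0000 + €931.6510… = €54,691.65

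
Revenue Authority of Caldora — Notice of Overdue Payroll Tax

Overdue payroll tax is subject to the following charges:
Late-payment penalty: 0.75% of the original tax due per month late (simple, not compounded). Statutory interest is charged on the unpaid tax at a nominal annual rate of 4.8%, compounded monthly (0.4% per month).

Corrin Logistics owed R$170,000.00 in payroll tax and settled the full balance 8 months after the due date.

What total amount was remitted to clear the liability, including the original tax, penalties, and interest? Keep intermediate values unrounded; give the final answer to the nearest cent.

R$185,716.77

Late-payment penalty = 0.75% × R$170,000.00 × 8 mo = R$10,200.00
Interest: R$170,000.00 × ((1 + 0.004)^8 − 1) = R$170,000.00 × 0.0324516… = R$5,516.7723…
Total = R$170,000.00 + R$10,200.0000 + R$5,516.7723… = R$185,716.77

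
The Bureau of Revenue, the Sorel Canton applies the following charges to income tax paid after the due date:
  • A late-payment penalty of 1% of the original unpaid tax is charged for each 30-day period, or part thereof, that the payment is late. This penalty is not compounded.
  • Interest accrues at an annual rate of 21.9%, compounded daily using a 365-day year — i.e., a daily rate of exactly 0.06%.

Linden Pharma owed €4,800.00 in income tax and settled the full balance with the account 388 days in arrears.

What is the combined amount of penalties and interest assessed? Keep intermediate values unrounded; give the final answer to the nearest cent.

€1,881.80

Penalty periods: ⌈388/30⌉ = 13; penalty = 13 × 1% × €4,800.00 = €624.00
Interest: €4,800.00 × ((1 + 0.0006)^388 − 1) = €4,800.00 × 0.26204092… = €1,257.7964…
Penalties + interest = €624.0000 + €1,257.7964… = €1,881.80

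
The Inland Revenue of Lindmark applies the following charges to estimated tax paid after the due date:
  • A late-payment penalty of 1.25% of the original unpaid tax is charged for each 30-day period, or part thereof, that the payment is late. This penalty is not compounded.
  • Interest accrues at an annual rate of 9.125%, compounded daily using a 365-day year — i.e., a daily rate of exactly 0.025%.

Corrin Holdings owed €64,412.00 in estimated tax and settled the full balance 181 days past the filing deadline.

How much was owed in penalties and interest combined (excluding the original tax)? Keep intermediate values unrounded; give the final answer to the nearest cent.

Penalty periods: ⌈181/30⌉ = 7; penalty = 7 × 1.25% × €64,412.00 = €5,636.05
Interest: €64,412.00 × ((1 + 0.00025)^181 − 1) = €64,412.00 × 0.04628348… = €2,981.2117…
Penalties + interest = €5,636.0500 + €2,981.2117… = €8,617.26

€8,617.26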